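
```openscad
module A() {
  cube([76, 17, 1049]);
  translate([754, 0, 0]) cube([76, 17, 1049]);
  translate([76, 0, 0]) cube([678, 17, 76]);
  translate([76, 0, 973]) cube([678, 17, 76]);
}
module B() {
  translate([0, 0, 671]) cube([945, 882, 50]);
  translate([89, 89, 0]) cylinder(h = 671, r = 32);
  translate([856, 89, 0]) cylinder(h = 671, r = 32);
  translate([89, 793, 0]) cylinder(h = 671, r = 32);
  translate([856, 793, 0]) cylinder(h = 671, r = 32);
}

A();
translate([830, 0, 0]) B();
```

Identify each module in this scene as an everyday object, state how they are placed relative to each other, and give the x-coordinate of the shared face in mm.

The picture frame's +x face and the table's −x face are both at x = 830 mm.

A is a picture frame. B is a table. The table is against the picture frame's +x side, with their −y faces flush. The x-coordinate of the shared face is 830 mm.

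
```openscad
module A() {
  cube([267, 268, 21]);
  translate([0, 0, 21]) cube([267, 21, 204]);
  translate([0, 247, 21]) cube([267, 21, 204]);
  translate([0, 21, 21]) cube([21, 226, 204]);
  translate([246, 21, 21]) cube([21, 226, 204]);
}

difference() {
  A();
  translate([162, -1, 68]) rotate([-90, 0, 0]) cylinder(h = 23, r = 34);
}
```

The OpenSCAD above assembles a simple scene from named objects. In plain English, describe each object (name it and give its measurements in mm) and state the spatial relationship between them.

A is an open storage box with external size 267×268×225 mm and wall thickness 21 mm (the base is also 21 mm thick). The base covers the whole footprint; the four walls stand on the base, with the y-facing walls full-width and the x-facing walls fitting between their inner faces.

The open box has a circular hole of radius 34 mm through its front wall, centred at (x = 162, z = 68).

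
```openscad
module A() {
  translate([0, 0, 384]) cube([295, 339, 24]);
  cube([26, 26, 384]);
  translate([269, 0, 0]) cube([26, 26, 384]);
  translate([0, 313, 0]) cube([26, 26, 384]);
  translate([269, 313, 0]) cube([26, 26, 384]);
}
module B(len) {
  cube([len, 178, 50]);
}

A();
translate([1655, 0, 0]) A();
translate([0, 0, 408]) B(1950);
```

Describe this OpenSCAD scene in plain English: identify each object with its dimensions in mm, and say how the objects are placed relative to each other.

A is a simple wooden stool: a rectangular seat 295 mm (x) by 339 mm (y), 24 mm thick, top face at z = 408 mm, on four square legs, each 26×26 mm in cross-section. The legs rest on z = 0, each flush with a corner of the seat.

B is a rectangular beam 1950 mm long (x), 178 mm deep (y), 50 mm thick (z).

The beam spans the tops of two stools placed 1360 mm apart, resting at z = 408 mm.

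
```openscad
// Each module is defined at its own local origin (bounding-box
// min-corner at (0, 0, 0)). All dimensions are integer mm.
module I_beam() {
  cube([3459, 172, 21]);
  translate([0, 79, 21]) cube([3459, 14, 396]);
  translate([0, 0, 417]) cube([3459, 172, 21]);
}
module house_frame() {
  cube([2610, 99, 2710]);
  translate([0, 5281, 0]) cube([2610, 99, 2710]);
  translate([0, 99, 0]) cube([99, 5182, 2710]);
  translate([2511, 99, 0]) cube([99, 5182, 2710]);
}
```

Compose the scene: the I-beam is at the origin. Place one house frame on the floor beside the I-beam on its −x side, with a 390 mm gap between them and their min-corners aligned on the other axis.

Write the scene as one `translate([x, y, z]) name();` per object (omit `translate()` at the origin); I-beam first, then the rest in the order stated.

I_beam();
translate([-3000, 0, 0]) house_frame();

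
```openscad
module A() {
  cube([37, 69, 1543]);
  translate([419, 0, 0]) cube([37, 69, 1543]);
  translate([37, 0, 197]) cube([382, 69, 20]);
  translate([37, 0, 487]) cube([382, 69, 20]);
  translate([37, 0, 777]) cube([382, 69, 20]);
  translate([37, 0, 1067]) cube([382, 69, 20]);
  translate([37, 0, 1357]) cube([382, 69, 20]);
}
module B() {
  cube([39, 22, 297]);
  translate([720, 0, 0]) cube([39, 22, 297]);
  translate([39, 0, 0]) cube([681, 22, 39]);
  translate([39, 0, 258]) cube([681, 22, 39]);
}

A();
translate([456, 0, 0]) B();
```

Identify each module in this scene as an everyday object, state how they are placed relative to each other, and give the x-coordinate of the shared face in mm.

The ladder's +x face and the picture frame's −x face are both at x = 456 mm.

A is a ladder. B is a picture frame. The picture frame is against the ladder's +x side, with their −y faces flush. The x-coordinate of the shared face is 456 mm.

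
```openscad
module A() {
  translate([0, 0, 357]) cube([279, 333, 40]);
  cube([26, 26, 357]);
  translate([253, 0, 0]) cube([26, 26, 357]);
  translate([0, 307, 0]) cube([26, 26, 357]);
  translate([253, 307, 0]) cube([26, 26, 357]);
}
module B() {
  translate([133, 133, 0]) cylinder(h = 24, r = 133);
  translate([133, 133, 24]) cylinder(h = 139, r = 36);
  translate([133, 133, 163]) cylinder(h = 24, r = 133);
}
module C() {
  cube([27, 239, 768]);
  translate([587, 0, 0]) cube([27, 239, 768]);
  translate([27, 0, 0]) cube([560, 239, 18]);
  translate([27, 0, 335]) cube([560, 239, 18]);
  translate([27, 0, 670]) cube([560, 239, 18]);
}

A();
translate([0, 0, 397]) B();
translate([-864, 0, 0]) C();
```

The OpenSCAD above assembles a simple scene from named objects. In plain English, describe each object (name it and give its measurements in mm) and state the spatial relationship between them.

A is a simple wooden stool: a rectangular seat 279 mm (x) by 333 mm (y), 40 mm thick, top face at z = 397 mm, on four square legs, each 26×26 mm in cross-section. The legs rest on z = 0, each flush with a corner of the seat.

B is a spool: two coaxial disc flanges of radius 133 mm and thickness 24 mm, joined by a core cylinder of radius 36 mm and height 139 mm. The lower flange rests on z = 0 and the three cylinders share a vertical axis.

C is an open bookshelf. Two side panels, each 27 mm thick, 239 mm deep and 768 mm tall, stand 614 mm apart (outside-to-outside). Between them sit 3 shelves, each 18 mm thick and 239 mm deep, spanning the full gap between the sides. The bottom shelf rests on the floor (its underside at z = 0) and the clear gap between one shelf's top and the next shelf's underside is 317 mm.

The spool is on top of the stool. The bookshelf is on the floor beside the stool on its −x side.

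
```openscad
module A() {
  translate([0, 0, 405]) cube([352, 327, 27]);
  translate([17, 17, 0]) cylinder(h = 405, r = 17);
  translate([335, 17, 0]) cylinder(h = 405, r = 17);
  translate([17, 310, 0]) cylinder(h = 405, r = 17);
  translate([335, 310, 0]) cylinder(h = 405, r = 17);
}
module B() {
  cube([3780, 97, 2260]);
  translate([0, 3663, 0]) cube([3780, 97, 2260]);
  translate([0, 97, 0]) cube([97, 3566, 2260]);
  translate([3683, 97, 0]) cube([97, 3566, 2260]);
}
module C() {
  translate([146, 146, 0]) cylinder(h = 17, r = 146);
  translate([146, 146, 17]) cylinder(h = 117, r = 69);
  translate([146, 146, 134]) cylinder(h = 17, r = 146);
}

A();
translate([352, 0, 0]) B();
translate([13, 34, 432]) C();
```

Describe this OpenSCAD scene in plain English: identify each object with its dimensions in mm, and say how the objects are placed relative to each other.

A is a four-legged stool. The seat is 352×327 mm, 27 mm thick, top at z = 432 mm. It stands on four round legs, each 34 mm in diameter, from z = 0 to the seat underside, each leg's axis is inset half a diameter from the nearest pair of seat edges (so the leg's bounding box is flush with the corner).

B is the wall frame of a small rectangular building: four walls, each 2260 mm tall and 97 mm thick, enclosing a footprint 3780 mm (x) by 3760 mm (y) outside-to-outside, with no floor or roof. The front and back walls (the −y and +y sides) span the full width; the two side walls fit between them.

C is a spool: two coaxial disc flanges of radius 146 mm and thickness 17 mm, joined by a core cylinder of radius 69 mm and height 117 mm. The lower flange rests on z = 0 and the three cylinders share a vertical axis.

The house frame is against the stool's +x side, with their −y faces flush. The spool is on top of the stool.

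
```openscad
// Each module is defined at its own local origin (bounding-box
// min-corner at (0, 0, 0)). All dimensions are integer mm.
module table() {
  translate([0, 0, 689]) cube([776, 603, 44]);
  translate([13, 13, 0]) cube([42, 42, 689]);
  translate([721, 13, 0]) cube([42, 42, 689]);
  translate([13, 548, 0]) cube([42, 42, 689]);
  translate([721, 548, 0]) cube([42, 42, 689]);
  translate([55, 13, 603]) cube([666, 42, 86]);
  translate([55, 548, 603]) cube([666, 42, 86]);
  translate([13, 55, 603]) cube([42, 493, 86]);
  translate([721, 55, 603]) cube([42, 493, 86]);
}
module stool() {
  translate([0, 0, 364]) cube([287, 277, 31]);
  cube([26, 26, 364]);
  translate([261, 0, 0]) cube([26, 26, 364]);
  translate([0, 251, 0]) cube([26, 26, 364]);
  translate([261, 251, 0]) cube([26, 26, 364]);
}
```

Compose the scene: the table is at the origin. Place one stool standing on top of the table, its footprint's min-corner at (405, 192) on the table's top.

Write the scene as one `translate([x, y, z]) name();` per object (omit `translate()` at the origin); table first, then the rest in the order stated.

table();
translate([405, 192, 733]) stool();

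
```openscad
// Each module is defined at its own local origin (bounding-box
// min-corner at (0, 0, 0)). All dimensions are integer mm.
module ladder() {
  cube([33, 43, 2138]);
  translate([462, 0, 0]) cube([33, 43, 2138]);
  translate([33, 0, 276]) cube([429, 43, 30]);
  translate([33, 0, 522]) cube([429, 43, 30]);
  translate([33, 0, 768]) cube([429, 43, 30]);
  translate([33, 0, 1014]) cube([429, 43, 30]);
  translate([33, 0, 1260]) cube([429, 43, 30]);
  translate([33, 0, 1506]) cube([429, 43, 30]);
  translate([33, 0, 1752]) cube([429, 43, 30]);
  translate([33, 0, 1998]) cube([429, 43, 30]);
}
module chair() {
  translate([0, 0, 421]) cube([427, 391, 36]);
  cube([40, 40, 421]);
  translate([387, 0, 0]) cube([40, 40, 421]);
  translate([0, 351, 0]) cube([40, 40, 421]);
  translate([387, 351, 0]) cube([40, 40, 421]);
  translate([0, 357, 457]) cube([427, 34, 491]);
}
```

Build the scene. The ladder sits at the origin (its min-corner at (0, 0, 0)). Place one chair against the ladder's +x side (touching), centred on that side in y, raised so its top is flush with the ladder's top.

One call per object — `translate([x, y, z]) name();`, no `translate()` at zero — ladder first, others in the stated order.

ladder();
translate([495, -174, 1190]) chair();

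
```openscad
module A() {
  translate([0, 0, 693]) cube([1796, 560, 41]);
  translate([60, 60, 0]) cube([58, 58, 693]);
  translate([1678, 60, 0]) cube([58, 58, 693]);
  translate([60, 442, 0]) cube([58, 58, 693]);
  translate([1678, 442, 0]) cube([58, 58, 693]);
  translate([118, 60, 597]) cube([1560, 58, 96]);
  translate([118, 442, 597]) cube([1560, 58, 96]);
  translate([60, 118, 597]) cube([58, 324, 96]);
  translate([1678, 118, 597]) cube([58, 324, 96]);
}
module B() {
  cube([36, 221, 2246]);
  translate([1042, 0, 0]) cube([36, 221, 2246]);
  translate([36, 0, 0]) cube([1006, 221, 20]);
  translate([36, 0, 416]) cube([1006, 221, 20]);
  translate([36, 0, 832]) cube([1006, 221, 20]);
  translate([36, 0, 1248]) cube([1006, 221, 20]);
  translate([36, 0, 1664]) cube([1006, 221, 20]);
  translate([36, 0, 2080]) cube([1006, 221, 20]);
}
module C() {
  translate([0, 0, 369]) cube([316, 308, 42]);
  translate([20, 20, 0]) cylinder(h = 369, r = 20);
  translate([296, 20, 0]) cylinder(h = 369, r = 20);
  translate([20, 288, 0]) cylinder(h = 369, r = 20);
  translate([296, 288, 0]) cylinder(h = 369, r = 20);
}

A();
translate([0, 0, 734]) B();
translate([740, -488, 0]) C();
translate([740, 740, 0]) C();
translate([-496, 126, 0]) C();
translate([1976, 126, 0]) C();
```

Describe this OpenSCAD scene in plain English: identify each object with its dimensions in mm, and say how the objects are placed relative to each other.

A is a rectangular dining table. The top is 1796×560×41 mm with its upper surface at z = 734 mm. It stands on four 58×58 mm square legs, each inset 60 mm from the nearest pair of top edges, running from the floor to the underside of the top. Four apron rails, 58 mm thick and 96 mm tall, run between adjacent legs with their top edges flush with the underside of the top and their outer faces flush with the legs' outer faces.

B is an open bookshelf. Two side panels, each 36 mm thick, 221 mm deep and 2246 mm tall, stand 1078 mm apart (outside-to-outside). Between them sit 6 shelves, each 20 mm thick and 221 mm deep, spanning the full gap between the sides. The bottom shelf rests on the floor (its underside at z = 0) and the clear gap between one shelf's top and the next shelf's underside is 396 mm.

C is a four-legged stool. The seat is a 316×308×42 mm slab whose top surface is at z = 411 mm; four round legs, each 40 mm in diameter, run from the floor (z = 0) to the underside of the seat, each leg's axis is inset half a diameter from the nearest pair of seat edges (so the leg's bounding box is flush with the corner).

The bookshelf is on top of the table. Four stools sit around the table at the −y, +y, −x, +x sides.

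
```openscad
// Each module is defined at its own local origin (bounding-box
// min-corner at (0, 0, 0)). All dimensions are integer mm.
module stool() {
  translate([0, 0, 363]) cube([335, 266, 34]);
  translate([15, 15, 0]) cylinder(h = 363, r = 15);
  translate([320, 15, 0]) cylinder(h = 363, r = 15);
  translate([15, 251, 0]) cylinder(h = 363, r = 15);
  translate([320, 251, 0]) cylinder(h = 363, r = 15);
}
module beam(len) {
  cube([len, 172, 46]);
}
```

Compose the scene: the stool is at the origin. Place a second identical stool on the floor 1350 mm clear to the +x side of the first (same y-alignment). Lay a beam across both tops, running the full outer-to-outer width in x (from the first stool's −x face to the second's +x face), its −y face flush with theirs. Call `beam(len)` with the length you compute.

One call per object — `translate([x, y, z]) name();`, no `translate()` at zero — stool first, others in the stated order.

stool();
translate([1685, 0, 0]) stool();
translate([0, 0, 397]) beam(2020);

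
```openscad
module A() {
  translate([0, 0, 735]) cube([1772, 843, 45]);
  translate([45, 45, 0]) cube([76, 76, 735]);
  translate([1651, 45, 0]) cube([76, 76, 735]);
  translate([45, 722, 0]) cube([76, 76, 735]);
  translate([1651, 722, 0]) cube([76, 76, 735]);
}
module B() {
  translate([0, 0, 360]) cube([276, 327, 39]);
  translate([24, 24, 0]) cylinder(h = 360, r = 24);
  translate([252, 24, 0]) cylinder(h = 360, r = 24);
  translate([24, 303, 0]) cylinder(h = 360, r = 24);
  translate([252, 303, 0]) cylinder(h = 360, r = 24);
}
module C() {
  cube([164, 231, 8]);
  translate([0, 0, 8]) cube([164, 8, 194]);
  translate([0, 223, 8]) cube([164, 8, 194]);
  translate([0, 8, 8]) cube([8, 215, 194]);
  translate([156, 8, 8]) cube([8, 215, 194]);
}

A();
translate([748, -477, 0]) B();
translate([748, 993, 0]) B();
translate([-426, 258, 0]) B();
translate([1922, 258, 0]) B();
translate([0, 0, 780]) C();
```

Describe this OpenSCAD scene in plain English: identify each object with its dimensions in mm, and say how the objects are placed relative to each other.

A is a table: top 1772 mm (x) × 843 mm (y), 45 mm thick, upper face at z = 780 mm, on four 76×76 mm square legs, each inset 45 mm from the nearest pair of top edges, running from z = 0 to the bottom of the top.

B is a simple wooden stool: a rectangular seat 276 mm (x) by 327 mm (y), 39 mm thick, top face at z = 399 mm, on four round legs, each 48 mm in diameter. The legs rest on z = 0, each leg's axis is inset half a diameter from the nearest pair of seat edges (so the leg's bounding box is flush with the corner).

C is an open storage box with external size 164×231×202 mm and wall thickness 8 mm (the base is also 8 mm thick). The base covers the whole footprint; the four walls stand on the base, with the y-facing walls full-width and the x-facing walls fitting between their inner faces.

Four stools sit around the table at the −y, +y, −x, +x sides. The open box is on top of the table.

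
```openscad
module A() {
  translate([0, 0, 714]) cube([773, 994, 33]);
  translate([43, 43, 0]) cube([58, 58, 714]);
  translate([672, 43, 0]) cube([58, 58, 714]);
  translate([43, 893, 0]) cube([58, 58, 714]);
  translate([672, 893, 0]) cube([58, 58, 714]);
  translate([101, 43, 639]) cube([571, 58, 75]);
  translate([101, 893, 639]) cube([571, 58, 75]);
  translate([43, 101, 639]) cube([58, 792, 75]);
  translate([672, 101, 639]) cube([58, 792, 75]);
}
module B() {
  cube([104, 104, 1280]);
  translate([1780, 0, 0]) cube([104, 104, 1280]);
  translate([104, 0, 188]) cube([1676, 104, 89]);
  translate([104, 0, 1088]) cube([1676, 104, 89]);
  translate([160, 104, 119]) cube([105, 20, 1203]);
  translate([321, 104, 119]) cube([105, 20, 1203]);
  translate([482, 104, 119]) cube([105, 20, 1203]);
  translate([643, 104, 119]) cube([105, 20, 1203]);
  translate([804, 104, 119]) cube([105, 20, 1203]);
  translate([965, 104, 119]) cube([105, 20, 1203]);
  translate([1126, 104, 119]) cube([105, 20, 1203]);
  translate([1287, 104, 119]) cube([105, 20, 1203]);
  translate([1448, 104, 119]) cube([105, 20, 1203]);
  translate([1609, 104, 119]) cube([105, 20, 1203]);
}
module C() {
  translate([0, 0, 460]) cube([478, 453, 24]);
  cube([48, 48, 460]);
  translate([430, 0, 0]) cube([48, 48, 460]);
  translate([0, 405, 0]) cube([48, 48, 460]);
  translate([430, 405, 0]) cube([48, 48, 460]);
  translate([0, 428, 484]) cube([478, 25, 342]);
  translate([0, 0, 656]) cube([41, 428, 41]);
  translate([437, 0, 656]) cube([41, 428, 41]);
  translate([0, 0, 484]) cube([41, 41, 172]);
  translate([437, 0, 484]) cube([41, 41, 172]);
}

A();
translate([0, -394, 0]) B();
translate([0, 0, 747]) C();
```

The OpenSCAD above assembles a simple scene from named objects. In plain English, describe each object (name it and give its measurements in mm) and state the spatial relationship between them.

A is a table with a 773×994 mm rectangular top, 33 mm thick, top surface at z = 747 mm, supported by four 58×58 mm square legs, each inset 43 mm from the nearest pair of top edges, running from the floor. Four apron rails, 58 mm thick and 75 mm tall, run between adjacent legs with their top edges flush with the underside of the top and their outer faces flush with the legs' outer faces.

B is a fence section. Two 104×104 mm posts, 1280 mm tall, stand on the floor with a clear span of 1676 mm between their inner faces. Two horizontal rails of 104×89 mm section span the gap between the posts with their undersides at z = 188 mm and z = 1088 mm, flush with the posts' −y face. 10 pickets, each 105 mm wide, 20 mm thick and 1203 mm tall, are fixed to the +y face of the rails with their bottoms at z = 119 mm, evenly spaced across the span with equal gaps (rounded down to the nearest mm) at the −x end and between each pair — any rounding remainder accumulates at the +x end.

C is a chair: 478×453 mm seat, 24 mm thick, top at z = 484 mm, on four 48 mm square corner legs flush with the seat edges. A 25 mm thick backrest slab spans the full seat width, extending 342 mm above the seat top, its back face flush with the seat's +y edge. Two armrests of 41×41 mm section run along each side from the seat's front edge to the front of the backrest, top faces 213 mm above the seat top and outer faces flush with the seat's x-edges; a 41×41 mm post under the front of each armrest stands on the seat at the front corner.

The fence section is on the floor beside the table on its −y side. The chair is on top of the table.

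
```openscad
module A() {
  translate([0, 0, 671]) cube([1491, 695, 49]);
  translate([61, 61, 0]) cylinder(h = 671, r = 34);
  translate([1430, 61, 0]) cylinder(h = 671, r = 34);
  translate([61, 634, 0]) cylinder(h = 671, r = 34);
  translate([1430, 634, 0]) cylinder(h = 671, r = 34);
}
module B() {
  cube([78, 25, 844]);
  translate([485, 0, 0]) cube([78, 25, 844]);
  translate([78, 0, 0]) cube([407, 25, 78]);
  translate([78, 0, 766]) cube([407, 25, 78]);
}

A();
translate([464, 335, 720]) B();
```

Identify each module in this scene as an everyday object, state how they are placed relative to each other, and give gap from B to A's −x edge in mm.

A is a table. B is a picture frame. The picture frame is on top of the table, centred. The gap from the picture frame to the table's −x edge is 464 mm.

The picture frame's min-x is at 464; the table's min-x is 0; gap = 464 mm.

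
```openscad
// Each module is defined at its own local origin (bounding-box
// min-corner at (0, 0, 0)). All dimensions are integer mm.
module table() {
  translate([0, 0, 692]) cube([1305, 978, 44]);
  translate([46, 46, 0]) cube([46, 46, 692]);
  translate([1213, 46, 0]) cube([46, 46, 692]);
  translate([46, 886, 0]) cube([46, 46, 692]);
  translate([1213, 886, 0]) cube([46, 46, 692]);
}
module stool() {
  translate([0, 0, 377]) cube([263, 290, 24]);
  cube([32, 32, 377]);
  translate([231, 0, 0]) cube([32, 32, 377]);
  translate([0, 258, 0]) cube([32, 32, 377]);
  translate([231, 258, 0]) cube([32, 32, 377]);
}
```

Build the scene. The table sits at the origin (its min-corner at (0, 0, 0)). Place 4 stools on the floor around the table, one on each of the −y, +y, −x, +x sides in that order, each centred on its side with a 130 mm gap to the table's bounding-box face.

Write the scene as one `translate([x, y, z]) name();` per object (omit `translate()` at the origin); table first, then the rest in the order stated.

table();
translate([521, -420, 0]) stool();
translate([521, 1108, 0]) stool();
translate([-393, 344, 0]) stool();
translate([1435, 344, 0]) stool();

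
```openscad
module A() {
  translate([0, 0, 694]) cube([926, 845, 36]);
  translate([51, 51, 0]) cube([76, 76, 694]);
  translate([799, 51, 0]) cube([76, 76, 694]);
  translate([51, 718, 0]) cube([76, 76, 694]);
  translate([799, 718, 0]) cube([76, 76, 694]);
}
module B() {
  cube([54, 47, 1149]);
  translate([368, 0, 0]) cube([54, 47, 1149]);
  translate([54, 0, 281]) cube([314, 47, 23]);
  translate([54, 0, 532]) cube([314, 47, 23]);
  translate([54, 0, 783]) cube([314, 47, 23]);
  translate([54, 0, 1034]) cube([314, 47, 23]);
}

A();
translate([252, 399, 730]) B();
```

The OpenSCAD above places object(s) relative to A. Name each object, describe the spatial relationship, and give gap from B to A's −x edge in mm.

The ladder's min-x is at 252; the table's min-x is 0; gap = 252 mm.

A is a table. B is a ladder. The ladder is on top of the table, centred. The gap from the ladder to the table's −x edge is 252 mm.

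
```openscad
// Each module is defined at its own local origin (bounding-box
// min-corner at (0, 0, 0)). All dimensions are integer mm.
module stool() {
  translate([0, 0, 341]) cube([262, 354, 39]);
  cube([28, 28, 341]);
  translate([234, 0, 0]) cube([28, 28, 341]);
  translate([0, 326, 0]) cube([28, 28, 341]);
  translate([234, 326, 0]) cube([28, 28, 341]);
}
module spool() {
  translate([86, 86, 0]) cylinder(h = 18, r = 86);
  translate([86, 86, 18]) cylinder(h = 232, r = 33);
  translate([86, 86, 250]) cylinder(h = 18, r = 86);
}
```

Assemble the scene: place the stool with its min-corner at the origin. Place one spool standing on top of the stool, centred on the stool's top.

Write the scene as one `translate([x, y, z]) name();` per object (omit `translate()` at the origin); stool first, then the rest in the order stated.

stool();
translate([45, 91, 380]) spool();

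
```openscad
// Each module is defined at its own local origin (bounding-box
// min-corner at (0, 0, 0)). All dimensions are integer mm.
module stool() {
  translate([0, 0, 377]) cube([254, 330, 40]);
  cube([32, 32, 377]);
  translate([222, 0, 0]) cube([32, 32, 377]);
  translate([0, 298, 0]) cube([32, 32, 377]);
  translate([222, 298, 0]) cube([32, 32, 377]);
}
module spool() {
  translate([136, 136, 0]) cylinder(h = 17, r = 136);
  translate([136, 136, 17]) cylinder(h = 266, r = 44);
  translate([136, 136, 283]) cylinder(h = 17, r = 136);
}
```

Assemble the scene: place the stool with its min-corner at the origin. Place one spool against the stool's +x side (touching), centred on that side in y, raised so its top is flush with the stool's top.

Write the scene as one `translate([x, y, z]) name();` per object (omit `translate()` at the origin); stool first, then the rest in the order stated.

stool();
translate([254, 29, 117]) spool();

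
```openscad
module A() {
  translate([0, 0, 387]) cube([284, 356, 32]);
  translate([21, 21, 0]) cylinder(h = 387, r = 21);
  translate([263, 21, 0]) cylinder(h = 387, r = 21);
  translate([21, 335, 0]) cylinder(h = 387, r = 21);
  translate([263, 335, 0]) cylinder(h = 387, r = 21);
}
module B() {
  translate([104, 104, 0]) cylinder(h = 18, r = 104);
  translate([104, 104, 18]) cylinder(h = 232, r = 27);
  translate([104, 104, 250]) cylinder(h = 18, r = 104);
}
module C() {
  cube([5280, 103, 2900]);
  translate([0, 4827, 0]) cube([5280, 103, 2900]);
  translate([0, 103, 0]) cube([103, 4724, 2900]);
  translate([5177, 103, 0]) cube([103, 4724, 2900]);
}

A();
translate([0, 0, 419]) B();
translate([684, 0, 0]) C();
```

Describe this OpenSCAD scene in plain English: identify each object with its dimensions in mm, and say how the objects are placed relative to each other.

A is a simple wooden stool: a rectangular seat 284 mm (x) by 356 mm (y), 32 mm thick, top face at z = 419 mm, on four round legs, each 42 mm in diameter. The legs rest on z = 0, each leg's axis is inset half a diameter from the nearest pair of seat edges (so the leg's bounding box is flush with the corner).

B is a spool: two coaxial disc flanges of radius 104 mm and thickness 18 mm, joined by a core cylinder of radius 27 mm and height 232 mm. The lower flange rests on z = 0 and the three cylinders share a vertical axis.

C is a box-shaped house frame (walls only): outside footprint 5280×4930 mm, wall height 2900 mm, wall thickness 103 mm. The two y-facing walls run the full x-width; the two x-facing walls fit between the inner faces of the y-facing walls.

The spool is on top of the stool. The house frame is on the floor beside the stool on its +x side.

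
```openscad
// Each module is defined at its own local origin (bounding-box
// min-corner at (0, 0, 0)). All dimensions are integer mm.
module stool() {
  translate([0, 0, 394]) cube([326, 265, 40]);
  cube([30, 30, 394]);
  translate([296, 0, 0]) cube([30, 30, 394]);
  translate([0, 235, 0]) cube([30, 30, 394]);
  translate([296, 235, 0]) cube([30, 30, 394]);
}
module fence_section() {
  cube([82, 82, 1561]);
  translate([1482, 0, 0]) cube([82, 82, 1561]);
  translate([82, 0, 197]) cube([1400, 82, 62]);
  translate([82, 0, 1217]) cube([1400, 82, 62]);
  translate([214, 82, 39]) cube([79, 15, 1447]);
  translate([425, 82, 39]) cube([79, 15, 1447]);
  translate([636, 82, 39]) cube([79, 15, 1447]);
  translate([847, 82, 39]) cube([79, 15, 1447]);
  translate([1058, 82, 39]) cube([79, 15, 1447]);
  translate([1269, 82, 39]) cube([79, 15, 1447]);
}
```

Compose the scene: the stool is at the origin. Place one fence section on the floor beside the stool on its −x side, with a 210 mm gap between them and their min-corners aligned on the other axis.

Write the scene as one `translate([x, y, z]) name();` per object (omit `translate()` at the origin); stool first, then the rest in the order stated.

stool();
translate([-1774, 0, 0]) fence_section();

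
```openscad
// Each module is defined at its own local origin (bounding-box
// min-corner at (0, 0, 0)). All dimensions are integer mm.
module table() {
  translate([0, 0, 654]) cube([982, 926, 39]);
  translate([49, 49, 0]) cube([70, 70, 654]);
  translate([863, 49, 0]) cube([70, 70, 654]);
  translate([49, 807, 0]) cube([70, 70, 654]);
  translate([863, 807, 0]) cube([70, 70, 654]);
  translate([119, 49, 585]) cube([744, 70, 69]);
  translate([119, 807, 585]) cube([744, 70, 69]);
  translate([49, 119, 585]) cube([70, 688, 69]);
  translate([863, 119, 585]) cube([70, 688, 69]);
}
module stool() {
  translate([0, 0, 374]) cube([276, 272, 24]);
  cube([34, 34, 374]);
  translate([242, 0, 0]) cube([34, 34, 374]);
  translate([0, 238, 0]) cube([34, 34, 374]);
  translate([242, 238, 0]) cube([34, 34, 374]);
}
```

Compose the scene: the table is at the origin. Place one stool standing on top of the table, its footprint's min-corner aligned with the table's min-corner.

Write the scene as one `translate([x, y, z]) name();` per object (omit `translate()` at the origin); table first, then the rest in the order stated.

table();
translate([0, 0, 693]) stool();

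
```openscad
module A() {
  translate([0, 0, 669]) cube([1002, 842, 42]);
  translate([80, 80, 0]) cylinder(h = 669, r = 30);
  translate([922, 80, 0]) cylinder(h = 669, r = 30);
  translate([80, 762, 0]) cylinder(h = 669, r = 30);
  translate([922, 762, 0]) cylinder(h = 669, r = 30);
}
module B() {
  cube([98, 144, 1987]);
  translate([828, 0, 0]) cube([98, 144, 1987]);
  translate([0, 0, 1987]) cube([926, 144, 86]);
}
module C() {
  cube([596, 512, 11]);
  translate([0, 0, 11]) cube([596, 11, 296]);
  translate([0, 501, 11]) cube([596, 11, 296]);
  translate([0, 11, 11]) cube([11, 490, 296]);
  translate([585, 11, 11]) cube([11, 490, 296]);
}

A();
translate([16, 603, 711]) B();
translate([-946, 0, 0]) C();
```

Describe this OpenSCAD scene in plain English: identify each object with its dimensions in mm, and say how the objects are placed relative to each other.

A is a rectangular dining table. The top is 1002×842×42 mm with its upper surface at z = 711 mm. It stands on four round legs of 60 mm diameter, each leg's bounding box inset 50 mm from the nearest pair of top edges, running from the floor to the underside of the top.

B is a door frame. The clear opening is 730 mm wide and 1987 mm high. Two 98 mm wide jambs, 144 mm deep, stand either side of the opening from the floor to the top of the opening. A 86 mm thick head sits across the top of both jambs, spanning the full outside width of the frame.

C is an open-topped rectangular box: outside dimensions 596×512×307 mm, with a uniform wall and base thickness of 11 mm. The base is a full 596×512 slab on the floor; four walls sit on top of the base. The front and back walls (the −y and +y sides) span the full width; the two side walls fit between them.

The door frame is on top of the table. The open box is on the floor beside the table on its −x side.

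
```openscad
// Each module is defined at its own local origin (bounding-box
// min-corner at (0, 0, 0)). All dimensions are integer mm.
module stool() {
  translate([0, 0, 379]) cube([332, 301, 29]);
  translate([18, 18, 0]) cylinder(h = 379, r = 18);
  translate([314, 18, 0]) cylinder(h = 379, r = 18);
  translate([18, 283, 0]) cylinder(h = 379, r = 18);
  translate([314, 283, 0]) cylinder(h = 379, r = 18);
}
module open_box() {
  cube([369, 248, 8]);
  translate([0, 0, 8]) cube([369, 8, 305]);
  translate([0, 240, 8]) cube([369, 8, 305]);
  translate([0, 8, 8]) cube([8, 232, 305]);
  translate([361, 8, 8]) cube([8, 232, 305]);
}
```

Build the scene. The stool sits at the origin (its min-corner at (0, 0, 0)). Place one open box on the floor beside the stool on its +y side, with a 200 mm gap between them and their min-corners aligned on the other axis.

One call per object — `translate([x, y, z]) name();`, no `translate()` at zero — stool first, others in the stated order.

stool();
translate([0, 501, 0]) open_box();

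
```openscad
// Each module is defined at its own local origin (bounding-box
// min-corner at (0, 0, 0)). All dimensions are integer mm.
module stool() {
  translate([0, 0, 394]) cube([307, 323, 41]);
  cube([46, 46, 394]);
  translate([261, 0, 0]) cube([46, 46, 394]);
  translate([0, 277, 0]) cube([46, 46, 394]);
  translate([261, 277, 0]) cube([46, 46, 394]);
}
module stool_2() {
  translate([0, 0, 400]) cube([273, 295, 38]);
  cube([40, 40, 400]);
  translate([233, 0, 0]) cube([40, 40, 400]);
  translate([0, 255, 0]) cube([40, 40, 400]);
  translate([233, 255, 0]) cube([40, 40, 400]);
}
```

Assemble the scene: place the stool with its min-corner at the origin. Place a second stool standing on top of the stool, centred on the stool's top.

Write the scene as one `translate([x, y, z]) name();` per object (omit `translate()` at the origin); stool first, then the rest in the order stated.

stool();
translate([17, 14, 435]) stool_2();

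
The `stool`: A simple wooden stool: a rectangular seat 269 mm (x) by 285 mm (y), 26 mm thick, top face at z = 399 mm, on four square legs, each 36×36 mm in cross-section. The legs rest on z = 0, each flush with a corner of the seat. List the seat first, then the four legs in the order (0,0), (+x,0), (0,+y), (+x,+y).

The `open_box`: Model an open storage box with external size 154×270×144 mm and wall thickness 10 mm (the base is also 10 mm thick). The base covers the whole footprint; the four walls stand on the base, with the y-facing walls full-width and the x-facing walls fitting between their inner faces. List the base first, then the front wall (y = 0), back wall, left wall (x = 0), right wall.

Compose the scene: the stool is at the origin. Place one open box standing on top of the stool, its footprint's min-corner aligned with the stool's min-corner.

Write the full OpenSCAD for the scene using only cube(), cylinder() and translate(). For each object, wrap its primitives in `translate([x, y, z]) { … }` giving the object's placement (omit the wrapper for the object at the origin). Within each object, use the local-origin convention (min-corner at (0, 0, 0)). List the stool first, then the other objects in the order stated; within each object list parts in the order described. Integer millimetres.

translate([0, 0, 373]) cube([269, 285, 26]);
cube([36, 36, 373]);
translate([233, 0, 0]) cube([36, 36, 373]);
translate([0, 249, 0]) cube([36, 36, 373]);
translate([233, 249, 0]) cube([36, 36, 373]);
translate([0, 0, 399]) {
  cube([154, 270, 10]);
  translate([0, 0, 10]) cube([154, 10, 134]);
  translate([0, 260, 10]) cube([154, 10, 134]);
  translate([0, 10, 10]) cube([10, 250, 134]);
  translate([144, 10, 10]) cube([10, 250, 134]);
}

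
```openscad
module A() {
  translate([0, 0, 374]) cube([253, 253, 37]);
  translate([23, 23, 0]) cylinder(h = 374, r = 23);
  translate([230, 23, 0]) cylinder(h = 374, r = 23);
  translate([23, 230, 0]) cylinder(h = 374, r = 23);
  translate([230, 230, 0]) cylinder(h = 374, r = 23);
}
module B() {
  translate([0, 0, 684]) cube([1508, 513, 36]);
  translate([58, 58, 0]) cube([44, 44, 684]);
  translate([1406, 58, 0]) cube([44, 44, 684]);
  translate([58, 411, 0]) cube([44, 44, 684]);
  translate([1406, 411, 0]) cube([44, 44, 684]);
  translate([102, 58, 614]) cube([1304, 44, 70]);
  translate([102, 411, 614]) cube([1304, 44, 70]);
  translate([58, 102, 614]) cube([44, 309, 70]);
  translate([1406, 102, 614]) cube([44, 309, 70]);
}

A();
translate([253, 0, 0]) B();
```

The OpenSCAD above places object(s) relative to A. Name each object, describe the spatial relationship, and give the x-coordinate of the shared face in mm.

A is a stool. B is a table. The table is against the stool's +x side, with their −y faces flush. The x-coordinate of the shared face is 253 mm.

The stool's +x face and the table's −x face are both at x = 253 mm.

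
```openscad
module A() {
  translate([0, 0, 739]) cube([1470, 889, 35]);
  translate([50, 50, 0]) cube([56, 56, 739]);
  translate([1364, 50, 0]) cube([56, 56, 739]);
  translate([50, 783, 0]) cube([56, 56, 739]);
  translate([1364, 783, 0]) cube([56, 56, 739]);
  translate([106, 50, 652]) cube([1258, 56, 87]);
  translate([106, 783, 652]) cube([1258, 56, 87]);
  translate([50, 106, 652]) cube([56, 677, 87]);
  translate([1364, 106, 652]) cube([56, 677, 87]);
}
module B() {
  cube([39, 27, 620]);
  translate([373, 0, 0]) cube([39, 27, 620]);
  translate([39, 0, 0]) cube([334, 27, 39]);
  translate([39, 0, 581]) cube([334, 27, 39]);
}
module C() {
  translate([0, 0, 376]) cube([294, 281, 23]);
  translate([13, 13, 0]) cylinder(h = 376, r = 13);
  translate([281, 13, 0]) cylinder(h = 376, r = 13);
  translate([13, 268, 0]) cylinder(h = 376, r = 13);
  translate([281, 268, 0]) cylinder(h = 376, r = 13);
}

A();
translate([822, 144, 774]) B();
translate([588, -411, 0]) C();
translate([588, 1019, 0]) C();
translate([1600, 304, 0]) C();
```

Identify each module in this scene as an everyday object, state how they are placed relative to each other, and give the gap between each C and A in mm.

A is a table. B is a picture frame. C is a stool. The picture frame is on top of the table. Three stools sit around the table at the −y, +y, +x sides. The gap between each stool and the table is 130 mm.

Each stool's nearest face is 130 mm from the table's bounding box.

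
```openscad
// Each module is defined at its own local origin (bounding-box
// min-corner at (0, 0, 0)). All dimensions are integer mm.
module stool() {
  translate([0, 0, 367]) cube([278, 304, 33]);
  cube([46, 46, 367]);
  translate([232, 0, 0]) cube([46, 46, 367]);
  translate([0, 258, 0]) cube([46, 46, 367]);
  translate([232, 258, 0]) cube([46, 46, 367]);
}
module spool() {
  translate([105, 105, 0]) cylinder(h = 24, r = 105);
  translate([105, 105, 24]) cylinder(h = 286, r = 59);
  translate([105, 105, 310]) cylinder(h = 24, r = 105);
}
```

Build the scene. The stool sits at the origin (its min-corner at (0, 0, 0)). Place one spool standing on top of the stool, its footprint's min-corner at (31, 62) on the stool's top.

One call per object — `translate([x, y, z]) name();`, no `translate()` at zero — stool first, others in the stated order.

stool();
translate([31, 62, 400]) spool();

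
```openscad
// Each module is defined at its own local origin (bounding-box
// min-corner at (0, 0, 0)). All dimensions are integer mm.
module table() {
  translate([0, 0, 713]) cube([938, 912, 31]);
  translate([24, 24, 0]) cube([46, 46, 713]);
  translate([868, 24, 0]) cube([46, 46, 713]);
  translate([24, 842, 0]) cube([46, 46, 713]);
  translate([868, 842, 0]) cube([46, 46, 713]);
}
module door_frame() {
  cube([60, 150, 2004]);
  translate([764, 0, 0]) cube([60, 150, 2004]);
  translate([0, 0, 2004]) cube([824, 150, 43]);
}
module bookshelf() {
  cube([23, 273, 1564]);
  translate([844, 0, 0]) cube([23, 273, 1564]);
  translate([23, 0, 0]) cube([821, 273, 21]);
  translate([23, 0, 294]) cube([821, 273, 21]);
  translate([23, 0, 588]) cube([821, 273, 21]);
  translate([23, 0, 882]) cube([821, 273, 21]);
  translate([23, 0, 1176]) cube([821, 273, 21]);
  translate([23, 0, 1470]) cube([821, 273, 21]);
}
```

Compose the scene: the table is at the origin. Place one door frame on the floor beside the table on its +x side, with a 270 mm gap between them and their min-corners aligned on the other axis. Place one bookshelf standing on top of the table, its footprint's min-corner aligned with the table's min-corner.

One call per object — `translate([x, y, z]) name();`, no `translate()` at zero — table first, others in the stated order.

table();
translate([1208, 0, 0]) door_frame();
translate([0, 0, 744]) bookshelf();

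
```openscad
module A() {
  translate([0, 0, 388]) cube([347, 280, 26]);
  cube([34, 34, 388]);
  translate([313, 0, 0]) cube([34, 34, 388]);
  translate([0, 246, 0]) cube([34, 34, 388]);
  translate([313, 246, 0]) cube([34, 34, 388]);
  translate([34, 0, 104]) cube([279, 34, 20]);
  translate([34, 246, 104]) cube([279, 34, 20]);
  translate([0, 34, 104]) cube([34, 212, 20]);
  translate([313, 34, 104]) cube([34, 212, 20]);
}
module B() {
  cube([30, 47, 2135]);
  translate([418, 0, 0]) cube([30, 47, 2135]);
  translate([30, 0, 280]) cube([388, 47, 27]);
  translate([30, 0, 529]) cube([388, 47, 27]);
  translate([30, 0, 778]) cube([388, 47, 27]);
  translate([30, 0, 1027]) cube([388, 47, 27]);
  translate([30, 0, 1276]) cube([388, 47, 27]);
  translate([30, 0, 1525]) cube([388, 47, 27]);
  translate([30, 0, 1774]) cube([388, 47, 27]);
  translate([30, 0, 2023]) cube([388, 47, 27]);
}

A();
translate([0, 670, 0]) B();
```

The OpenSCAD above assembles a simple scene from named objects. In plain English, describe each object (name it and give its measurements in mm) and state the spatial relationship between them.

A is a simple wooden stool: a rectangular seat 347 mm (x) by 280 mm (y), 26 mm thick, top face at z = 414 mm, on four square legs, each 34×34 mm in cross-section. The legs rest on z = 0, each flush with a corner of the seat. Four stretchers, 34 mm wide and 20 mm tall, connect adjacent legs with their undersides at z = 104 mm, each running between the inner faces of the legs it joins and aligned with the legs' outer faces on the other axis.

B is a wooden ladder with two side rails of 30×47 mm section and 2135 mm height, set 448 mm apart overall. Between them run 8 rectangular rungs (47 mm deep, 27 mm thick), front faces flush with the rails' −y face. The bottom of the first rung is 280 mm above the floor and each subsequent rung is 249 mm higher than the one below.

The ladder is on the floor beside the stool on its +y side.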